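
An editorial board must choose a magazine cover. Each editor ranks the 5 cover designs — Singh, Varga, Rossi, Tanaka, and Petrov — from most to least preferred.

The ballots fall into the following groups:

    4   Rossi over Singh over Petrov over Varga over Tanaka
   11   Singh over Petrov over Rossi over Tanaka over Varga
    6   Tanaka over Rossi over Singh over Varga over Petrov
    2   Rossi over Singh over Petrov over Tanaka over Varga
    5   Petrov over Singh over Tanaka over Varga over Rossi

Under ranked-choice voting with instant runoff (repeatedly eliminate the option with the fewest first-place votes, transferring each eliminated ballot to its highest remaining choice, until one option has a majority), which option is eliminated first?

Round 1: Singh 11, Rossi 6, Tanaka 6, Petrov 5, Varga 0. Varga has the fewest and is eliminated.
Round 2: Singh 11, Rossi 6, Tanaka 6, Petrov 5. Petrov has the fewest and is eliminated.
Round 3: Singh 16, Rossi 6, Tanaka 6. Singh has a majority.

Varga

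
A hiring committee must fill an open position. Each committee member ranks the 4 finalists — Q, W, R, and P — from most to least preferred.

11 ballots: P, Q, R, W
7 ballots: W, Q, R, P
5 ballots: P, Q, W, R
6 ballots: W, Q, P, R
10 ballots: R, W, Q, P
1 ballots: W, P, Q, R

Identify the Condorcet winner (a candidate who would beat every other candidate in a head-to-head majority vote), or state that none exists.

Head-to-head results (40 voters total):
Q vs W: W wins 24–16.
Q vs R: Q wins 30–10.
Q vs P: Q wins 23–17.
W vs R: R wins 21–19.
W vs P: W wins 24–16.
R vs P: P wins 23–17.
No candidate beats all others: Q beats R beats W beats Q, a majority cycle.

No Condorcet winner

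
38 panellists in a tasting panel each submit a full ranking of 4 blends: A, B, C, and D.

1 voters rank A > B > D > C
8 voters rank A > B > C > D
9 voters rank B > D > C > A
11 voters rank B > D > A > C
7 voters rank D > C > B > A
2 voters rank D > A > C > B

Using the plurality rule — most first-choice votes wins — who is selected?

B

First-place vote totals:
  A: 9
  B: 20
  C: 0
  D: 9
B has the most first-place votes.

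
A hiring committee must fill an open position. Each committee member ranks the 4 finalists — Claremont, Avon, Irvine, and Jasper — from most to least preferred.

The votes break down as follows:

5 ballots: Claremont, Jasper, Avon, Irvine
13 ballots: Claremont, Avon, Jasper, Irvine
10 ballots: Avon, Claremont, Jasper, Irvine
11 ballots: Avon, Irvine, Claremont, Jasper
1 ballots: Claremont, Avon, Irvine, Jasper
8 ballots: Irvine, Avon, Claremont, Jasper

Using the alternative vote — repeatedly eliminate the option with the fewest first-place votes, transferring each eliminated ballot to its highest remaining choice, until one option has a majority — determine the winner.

Round 1: Avon 21, Claremont 19, Irvine 8, Jasper 0. Jasper has the fewest and is eliminated.
Round 2: Avon 21, Claremont 19, Irvine 8. Irvine has the fewest and is eliminated.
Round 3: Avon 29, Claremont 19. Avon has a majority.

Avon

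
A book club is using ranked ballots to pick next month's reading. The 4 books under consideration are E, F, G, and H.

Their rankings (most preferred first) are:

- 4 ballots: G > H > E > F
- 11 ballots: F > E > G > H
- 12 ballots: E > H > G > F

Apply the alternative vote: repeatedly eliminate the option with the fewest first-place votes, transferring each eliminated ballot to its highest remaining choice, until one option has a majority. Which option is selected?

E

Round 1: E 12, F 11, G 4, H 0. H has the fewest and is eliminated.
Round 2: E 12, F 11, G 4. G has the fewest and is eliminated.
Round 3: E 16, F 11. E has a majority.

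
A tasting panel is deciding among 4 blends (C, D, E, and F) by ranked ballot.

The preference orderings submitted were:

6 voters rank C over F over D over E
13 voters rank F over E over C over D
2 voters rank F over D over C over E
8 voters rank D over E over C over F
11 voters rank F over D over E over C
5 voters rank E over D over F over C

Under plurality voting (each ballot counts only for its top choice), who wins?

First-place vote totals:
  C: 6
  D: 8
  E: 5
  F: 26
F has the most first-place votes.

F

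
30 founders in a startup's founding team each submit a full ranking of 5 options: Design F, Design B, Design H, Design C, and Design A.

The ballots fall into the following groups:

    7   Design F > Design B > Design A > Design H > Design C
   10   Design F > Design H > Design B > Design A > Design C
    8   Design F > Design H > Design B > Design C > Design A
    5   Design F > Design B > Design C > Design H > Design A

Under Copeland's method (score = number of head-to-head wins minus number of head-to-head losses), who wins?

Design F

Pairwise results:
  Design F vs Design B: Design F wins 30–0.
  Design F vs Design H: Design F wins 30–0.
  Design F vs Design C: Design F wins 30–0.
  Design F vs Design A: Design F wins 30–0.
  Design B vs Design H: Design H wins 18–12.
  Design B vs Design C: Design B wins 30–0.
  Design B vs Design A: Design B wins 30–0.
  Design H vs Design C: Design H wins 25–5.
  Design H vs Design A: Design H wins 23–7.
  Design C vs Design A: Design A wins 17–13.
Copeland scores (wins − losses):
  Design F: 4 − 0 = 4
  Design B: 2 − 2 = 0
  Design H: 3 − 1 = 2
  Design C: 0 − 4 = -4
  Design A: 1 − 3 = -2
Design F has the best Copeland score.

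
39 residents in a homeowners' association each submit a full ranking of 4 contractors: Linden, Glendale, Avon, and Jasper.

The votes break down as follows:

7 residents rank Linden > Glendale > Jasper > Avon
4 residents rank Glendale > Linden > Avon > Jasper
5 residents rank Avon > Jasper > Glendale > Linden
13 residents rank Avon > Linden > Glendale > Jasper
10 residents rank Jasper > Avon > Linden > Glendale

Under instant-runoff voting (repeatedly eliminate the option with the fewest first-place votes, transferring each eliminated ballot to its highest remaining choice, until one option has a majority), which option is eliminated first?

Round 1: Avon 18, Jasper 10, Linden 7, Glendale 4. Glendale has the fewest and is eliminated.
Round 2: Avon 18, Linden 11, Jasper 10. Jasper has the fewest and is eliminated.
Round 3: Avon 28, Linden 11. Avon has a majority.

Glendale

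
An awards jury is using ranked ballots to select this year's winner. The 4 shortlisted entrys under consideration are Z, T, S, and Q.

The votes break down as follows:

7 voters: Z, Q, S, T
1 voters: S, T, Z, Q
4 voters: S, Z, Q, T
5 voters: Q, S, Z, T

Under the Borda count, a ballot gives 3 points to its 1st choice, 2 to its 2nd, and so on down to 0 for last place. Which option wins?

Z

Borda scores:
  Z: 7·3 + 1 + 4·2 + 5·1 = 35
  T: 7·0 + 2 + 4·0 + 5·0 = 2
  S: 7·1 + 3 + 4·3 + 5·2 = 32
  Q: 7·2 + 0 + 4·1 + 5·3 = 33
Z has the highest total.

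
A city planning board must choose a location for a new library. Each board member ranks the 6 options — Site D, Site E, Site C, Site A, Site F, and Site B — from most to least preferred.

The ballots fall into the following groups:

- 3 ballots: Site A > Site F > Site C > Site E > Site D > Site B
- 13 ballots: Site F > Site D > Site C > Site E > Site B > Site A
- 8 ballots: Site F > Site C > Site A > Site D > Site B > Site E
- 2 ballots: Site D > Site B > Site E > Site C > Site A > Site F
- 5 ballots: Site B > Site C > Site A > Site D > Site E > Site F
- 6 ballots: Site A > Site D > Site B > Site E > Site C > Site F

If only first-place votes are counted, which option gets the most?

Site F

First-place vote totals:
  Site D: 2
  Site E: 0
  Site C: 0
  Site A: 9
  Site F: 21
  Site B: 5
Site F has the most first-place votes.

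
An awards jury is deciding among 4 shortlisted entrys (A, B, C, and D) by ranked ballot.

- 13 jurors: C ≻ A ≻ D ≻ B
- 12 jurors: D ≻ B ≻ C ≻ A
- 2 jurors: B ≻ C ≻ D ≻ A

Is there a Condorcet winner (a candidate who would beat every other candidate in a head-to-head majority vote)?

Head-to-head results (27 voters total):
A vs B: B wins 14–13.
A vs C: C wins 27–0.
A vs D: D wins 14–13.
B vs C: B wins 14–13.
B vs D: D wins 25–2.
C vs D: C wins 15–12.
No candidate beats all others: B beats C beats D beats B, a majority cycle.

No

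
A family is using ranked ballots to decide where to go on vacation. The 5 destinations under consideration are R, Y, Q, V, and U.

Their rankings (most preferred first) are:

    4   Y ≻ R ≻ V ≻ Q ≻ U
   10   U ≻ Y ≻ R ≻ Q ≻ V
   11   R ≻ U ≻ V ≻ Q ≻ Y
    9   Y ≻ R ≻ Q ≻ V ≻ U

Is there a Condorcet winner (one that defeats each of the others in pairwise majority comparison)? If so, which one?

None — there is no Condorcet winner

Head-to-head results (34 voters total):
R vs Y: Y wins 23–11.
R vs Q: R wins 34–0.
R vs V: R wins 34–0.
R vs U: R wins 24–10.
Y vs Q: Y wins 23–11.
Y vs V: Y wins 23–11.
Y vs U: U wins 21–13.
Q vs V: Q wins 19–15.
Q vs U: U wins 21–13.
V vs U: U wins 21–13.
No candidate beats all others: R beats U beats Y beats R, a majority cycle.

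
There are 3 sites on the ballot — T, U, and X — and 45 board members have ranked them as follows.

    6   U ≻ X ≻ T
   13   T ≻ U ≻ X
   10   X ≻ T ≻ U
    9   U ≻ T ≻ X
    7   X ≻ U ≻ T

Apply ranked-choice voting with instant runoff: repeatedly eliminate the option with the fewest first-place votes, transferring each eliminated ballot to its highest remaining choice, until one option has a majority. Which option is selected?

U

Round 1: X 17, U 15, T 13. T has the fewest and is eliminated.
Round 2: U 28, X 17. U has a majority.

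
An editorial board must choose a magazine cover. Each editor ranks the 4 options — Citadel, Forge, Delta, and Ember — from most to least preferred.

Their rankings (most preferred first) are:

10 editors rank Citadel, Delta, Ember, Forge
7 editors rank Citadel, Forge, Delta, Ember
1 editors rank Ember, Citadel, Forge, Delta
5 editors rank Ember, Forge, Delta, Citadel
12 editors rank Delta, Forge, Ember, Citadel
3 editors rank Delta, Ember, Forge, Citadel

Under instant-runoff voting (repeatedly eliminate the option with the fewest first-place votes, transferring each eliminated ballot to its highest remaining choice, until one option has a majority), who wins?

Round 1: Citadel 17, Delta 15, Ember 6, Forge 0. Forge has the fewest and is eliminated.
Round 2: Citadel 17, Delta 15, Ember 6. Ember has the fewest and is eliminated.
Round 3: Delta 20, Citadel 18. Delta has a majority.

Delta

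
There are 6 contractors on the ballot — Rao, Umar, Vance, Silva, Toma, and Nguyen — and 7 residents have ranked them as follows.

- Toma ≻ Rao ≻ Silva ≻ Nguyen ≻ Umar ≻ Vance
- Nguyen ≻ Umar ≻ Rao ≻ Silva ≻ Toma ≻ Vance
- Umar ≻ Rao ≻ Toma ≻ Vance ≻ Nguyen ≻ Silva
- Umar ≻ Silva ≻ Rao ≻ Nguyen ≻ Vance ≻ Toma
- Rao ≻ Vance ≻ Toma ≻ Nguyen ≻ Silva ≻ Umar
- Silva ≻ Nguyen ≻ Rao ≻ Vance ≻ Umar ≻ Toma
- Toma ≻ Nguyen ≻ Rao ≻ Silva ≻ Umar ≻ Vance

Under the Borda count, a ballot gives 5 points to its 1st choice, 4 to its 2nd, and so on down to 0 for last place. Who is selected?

Borda scores:
  Rao: 4 + 3 + 4 + 3 + 5 + 3 + 3 = 25
  Umar: 1 + 4 + 5 + 5 + 0 + 1 + 1 = 17
  Vance: 0 + 0 + 2 + 1 + 4 + 2 + 0 = 9
  Silva: 3 + 2 + 0 + 4 + 1 + 5 + 2 = 17
  Toma: 5 + 1 + 3 + 0 + 3 + 0 + 5 = 17
  Nguyen: 2 + 5 + 1 + 2 + 2 + 4 + 4 = 20
Rao has the highest total.

Rao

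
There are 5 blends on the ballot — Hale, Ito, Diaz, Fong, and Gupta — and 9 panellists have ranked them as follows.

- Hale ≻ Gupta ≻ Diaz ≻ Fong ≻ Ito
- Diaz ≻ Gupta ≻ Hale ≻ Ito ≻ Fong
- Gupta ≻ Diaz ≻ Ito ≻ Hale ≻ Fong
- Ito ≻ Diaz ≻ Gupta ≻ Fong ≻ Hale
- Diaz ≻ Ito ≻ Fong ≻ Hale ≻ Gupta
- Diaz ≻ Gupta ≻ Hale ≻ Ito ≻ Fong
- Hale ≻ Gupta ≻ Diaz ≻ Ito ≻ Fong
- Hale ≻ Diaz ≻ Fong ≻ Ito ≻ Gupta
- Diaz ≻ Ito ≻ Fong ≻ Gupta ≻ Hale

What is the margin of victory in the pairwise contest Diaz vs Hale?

3

Ballots ranking Diaz above Hale: 6.
Ballots ranking Hale above Diaz: 3.
Diaz wins 6–3, a margin of 3.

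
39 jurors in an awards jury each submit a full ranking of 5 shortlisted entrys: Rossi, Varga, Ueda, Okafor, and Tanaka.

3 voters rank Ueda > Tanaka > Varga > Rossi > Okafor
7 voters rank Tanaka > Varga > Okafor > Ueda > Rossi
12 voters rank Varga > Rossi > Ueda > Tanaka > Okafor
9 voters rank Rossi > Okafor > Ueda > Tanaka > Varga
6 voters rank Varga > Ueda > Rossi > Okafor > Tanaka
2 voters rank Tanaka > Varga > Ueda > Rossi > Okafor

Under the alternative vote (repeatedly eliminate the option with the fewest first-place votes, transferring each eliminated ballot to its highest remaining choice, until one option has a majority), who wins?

Round 1: Varga 18, Rossi 9, Tanaka 9, Ueda 3, Okafor 0. Okafor has the fewest and is eliminated.
Round 2: Varga 18, Rossi 9, Tanaka 9, Ueda 3. Ueda has the fewest and is eliminated.
Round 3: Varga 18, Tanaka 12, Rossi 9. Rossi has the fewest and is eliminated.
Round 4: Tanaka 21, Varga 18. Tanaka has a majority.

Tanaka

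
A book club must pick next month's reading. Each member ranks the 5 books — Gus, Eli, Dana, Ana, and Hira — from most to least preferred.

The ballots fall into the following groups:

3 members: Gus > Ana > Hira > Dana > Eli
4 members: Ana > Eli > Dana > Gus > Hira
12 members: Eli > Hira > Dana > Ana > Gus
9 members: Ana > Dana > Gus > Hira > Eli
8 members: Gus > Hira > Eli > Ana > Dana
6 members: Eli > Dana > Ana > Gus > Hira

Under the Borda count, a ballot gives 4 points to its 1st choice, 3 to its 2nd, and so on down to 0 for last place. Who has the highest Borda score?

Borda scores:
  Gus: 3·4 + 4·1 + 12·0 + 9·2 + 8·4 + 6·1 = 72
  Eli: 3·0 + 4·3 + 12·4 + 9·0 + 8·2 + 6·4 = 100
  Dana: 3·1 + 4·2 + 12·2 + 9·3 + 8·0 + 6·3 = 80
  Ana: 3·3 + 4·4 + 12·1 + 9·4 + 8·1 + 6·2 = 93
  Hira: 3·2 + 4·0 + 12·3 + 9·1 + 8·3 + 6·0 = 75
Eli has the highest total.

Eli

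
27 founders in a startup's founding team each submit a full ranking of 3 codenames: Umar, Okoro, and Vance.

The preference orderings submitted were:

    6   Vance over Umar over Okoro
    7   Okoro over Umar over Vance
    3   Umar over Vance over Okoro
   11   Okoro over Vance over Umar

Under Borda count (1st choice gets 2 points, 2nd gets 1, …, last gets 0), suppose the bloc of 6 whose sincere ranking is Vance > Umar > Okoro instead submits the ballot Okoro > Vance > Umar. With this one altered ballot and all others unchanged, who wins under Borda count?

Borda totals with the altered ballot: Umar 13, Okoro 48, Vance 20.
The winner is unchanged: still Okoro.

Okoro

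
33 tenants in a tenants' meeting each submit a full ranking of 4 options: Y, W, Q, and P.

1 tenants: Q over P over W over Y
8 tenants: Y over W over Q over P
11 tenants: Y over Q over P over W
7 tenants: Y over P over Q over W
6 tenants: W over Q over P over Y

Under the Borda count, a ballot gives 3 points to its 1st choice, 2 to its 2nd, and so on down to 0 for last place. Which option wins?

Y

Borda scores:
  Y: 0 + 8·3 + 11·3 + 7·3 + 6·0 = 78
  W: 1 + 8·2 + 11·0 + 7·0 + 6·3 = 35
  Q: 3 + 8·1 + 11·2 + 7·1 + 6·2 = 52
  P: 2 + 8·0 + 11·1 + 7·2 + 6·1 = 33
Y has the highest total.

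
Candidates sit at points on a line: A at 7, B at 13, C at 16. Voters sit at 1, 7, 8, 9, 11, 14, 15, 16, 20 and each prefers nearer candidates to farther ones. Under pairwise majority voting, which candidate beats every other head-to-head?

With single-peaked preferences on a line, the Condorcet winner is the candidate closest to the median voter.
The median voter (position 11) is closest to B at 13.
Check: B vs C — voters closer to B: 6 of 9.

B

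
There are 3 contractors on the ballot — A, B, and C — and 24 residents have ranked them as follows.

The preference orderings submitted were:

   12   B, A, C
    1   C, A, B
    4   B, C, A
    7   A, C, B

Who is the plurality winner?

B

First-place vote totals:
  A: 7
  B: 16
  C: 1
B has the most first-place votes.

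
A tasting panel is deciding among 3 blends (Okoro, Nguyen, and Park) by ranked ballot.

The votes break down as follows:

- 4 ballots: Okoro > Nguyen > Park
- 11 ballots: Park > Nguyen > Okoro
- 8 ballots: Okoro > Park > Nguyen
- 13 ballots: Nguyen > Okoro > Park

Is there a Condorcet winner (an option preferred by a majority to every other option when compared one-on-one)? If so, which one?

None — there is no Condorcet winner

Head-to-head results (36 voters total):
Okoro vs Nguyen: Nguyen wins 24–12.
Okoro vs Park: Okoro wins 25–11.
Nguyen vs Park: Park wins 19–17.
No candidate beats all others: Okoro beats Park beats Nguyen beats Okoro, a majority cycle.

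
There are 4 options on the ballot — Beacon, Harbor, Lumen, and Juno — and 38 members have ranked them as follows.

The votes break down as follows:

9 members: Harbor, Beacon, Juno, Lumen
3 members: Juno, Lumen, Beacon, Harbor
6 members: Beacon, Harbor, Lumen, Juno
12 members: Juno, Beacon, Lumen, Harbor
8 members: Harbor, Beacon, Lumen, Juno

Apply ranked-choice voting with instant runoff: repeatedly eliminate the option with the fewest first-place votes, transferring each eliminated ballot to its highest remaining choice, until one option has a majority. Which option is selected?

Round 1: Harbor 17, Juno 15, Beacon 6, Lumen 0. Lumen has the fewest and is eliminated.
Round 2: Harbor 17, Juno 15, Beacon 6. Beacon has the fewest and is eliminated.
Round 3: Harbor 23, Juno 15. Harbor has a majority.

Harbor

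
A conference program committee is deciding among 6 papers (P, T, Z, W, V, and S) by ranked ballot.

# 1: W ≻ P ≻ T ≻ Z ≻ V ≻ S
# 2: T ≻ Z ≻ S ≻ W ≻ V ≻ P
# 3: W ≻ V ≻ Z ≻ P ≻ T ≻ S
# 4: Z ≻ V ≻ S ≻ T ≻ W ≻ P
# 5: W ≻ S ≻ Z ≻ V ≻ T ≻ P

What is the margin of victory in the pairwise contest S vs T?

Ballots ranking S above T: 2.
Ballots ranking T above S: 3.
T wins 3–2, a margin of 1.

1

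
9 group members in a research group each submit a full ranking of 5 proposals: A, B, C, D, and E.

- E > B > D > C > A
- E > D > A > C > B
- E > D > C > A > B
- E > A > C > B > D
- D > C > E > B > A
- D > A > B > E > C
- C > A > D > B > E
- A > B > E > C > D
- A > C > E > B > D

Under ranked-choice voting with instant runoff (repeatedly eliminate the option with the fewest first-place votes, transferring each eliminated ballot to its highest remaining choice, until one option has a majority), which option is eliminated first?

Round 1: E 4, A 2, D 2, C 1, B 0. B has the fewest and is eliminated.
Round 2: E 4, A 2, D 2, C 1. C has the fewest and is eliminated.
Round 3: E 4, A 3, D 2. D has the fewest and is eliminated.
Round 4: E 5, A 4. E has a majority.

B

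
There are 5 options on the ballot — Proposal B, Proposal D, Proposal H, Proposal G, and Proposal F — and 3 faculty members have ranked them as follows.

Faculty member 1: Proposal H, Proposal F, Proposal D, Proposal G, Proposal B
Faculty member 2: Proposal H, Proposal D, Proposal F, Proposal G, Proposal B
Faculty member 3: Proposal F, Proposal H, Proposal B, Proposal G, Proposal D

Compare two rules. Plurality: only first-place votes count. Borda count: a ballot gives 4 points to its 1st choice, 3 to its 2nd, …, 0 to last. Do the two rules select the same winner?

Yes

Plurality first-place counts: Proposal B 0, Proposal D 0, Proposal H 2, Proposal G 0, Proposal F 1 → Proposal H.
Borda totals: Proposal B 2, Proposal D 5, Proposal H 11, Proposal G 3, Proposal F 9 → Proposal H.
The two rules agree on Proposal H.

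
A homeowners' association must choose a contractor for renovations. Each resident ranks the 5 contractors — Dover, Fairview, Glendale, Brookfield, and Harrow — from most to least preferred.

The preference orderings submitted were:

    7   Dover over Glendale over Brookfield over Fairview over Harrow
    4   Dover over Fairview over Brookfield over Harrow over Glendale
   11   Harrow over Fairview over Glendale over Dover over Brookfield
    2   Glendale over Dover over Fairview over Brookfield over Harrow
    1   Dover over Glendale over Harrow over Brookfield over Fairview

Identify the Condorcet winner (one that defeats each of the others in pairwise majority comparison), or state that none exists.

Head-to-head results (25 voters total):
Dover vs Fairview: Dover wins 14–11.
Dover vs Glendale: Glendale wins 13–12.
Dover vs Brookfield: Dover wins 25–0.
Dover vs Harrow: Dover wins 14–11.
Fairview vs Glendale: Fairview wins 15–10.
Fairview vs Brookfield: Fairview wins 17–8.
Fairview vs Harrow: Fairview wins 13–12.
Glendale vs Brookfield: Glendale wins 21–4.
Glendale vs Harrow: Harrow wins 15–10.
Brookfield vs Harrow: Brookfield wins 13–12.
No candidate beats all others: Dover beats Fairview beats Glendale beats Dover, a majority cycle.

No Condorcet winner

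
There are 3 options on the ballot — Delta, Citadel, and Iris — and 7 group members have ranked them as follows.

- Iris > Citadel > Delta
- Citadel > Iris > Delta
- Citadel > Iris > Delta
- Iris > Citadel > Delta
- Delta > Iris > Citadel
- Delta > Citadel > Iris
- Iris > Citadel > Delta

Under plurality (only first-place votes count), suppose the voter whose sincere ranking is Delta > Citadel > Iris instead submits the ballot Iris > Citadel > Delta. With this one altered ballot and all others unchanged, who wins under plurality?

Iris

First-place totals with the altered ballot: Delta 1, Citadel 2, Iris 4.
The winner is unchanged: still Iris.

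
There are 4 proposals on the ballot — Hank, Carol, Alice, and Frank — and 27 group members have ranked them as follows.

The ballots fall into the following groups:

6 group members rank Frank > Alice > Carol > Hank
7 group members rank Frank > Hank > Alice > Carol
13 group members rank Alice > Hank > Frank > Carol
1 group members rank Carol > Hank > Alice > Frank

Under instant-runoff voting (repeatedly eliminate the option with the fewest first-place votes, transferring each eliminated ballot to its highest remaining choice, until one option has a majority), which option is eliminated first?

Round 1: Alice 13, Frank 13, Carol 1, Hank 0. Hank has the fewest and is eliminated.
Round 2: Alice 13, Frank 13, Carol 1. Carol has the fewest and is eliminated.
Round 3: Alice 14, Frank 13. Alice has a majority.

Hank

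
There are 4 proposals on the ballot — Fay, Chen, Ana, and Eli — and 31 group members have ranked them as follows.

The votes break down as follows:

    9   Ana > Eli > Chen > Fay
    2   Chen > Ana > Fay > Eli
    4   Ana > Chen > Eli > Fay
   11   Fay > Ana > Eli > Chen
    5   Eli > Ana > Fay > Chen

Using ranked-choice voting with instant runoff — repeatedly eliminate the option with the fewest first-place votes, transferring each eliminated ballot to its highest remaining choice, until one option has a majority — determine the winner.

Round 1: Ana 13, Fay 11, Eli 5, Chen 2. Chen has the fewest and is eliminated.
Round 2: Ana 15, Fay 11, Eli 5. Eli has the fewest and is eliminated.
Round 3: Ana 20, Fay 11. Ana has a majority.

Ana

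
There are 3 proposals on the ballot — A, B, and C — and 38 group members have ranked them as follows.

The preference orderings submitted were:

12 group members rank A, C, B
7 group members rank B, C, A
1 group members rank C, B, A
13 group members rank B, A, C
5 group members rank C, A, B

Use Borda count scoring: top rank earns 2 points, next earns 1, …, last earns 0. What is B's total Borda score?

Borda scores:
  A: 12·2 + 7·0 + 0 + 13·1 + 5·1 = 42
  B: 12·0 + 7·2 + 1 + 13·2 + 5·0 = 41
  C: 12·1 + 7·1 + 2 + 13·0 + 5·2 = 31

41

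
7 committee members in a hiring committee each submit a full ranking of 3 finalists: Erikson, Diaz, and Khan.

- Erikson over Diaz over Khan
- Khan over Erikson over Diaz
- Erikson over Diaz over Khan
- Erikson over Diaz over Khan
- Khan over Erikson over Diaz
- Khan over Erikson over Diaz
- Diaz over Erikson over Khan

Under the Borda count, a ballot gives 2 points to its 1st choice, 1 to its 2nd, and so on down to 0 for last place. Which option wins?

Borda scores:
  Erikson: 2 + 1 + 2 + 2 + 1 + 1 + 1 = 10
  Diaz: 1 + 0 + 1 + 1 + 0 + 0 + 2 = 5
  Khan: 0 + 2 + 0 + 0 + 2 + 2 + 0 = 6
Erikson has the highest total.

Erikson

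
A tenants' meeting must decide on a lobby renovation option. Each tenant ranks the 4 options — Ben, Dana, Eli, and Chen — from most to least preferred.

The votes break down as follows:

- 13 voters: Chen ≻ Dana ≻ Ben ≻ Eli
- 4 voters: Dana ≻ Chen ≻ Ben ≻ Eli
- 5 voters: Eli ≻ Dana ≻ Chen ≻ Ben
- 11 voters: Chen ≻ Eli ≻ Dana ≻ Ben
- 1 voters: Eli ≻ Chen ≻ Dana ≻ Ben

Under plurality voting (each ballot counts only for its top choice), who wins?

First-place vote totals:
  Ben: 0
  Dana: 4
  Eli: 6
  Chen: 24
Chen has the most first-place votes.

Chen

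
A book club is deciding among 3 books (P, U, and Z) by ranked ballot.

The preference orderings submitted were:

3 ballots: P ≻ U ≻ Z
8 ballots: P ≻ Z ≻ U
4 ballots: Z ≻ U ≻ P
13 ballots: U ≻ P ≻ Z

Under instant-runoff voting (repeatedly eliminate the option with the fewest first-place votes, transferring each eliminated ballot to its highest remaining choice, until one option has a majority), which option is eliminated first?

Round 1: U 13, P 11, Z 4. Z has the fewest and is eliminated.
Round 2: U 17, P 11. U has a majority.

Z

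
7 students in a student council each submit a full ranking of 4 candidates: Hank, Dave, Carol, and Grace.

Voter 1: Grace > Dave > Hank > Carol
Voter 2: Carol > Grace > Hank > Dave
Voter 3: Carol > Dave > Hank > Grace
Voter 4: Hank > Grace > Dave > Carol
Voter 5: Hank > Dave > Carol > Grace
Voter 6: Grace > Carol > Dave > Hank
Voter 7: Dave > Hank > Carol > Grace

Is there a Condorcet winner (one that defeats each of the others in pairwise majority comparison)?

No

Head-to-head results (7 voters total):
Hank vs Dave: Dave wins 4–3.
Hank vs Carol: Hank wins 4–3.
Hank vs Grace: Hank wins 4–3.
Dave vs Carol: Dave wins 4–3.
Dave vs Grace: Grace wins 4–3.
Carol vs Grace: Carol wins 4–3.
No candidate beats all others: Hank beats Grace beats Dave beats Hank, a majority cycle.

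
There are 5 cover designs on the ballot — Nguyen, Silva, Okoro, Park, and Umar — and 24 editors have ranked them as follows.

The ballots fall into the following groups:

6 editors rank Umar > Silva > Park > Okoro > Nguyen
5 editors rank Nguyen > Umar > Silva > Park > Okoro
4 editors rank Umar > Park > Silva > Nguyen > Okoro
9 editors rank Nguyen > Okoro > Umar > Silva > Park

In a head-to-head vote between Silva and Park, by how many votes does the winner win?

Ballots ranking Silva above Park: 6+5+9 = 20.
Ballots ranking Park above Silva: 4.
Silva wins 20–4, a margin of 16.

16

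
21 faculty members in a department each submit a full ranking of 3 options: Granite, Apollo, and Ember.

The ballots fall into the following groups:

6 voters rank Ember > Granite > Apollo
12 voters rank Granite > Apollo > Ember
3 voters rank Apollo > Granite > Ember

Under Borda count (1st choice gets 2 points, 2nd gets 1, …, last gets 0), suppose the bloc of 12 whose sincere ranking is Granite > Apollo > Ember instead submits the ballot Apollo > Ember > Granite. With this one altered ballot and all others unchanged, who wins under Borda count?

Apollo

Borda totals with the altered ballot: Granite 9, Apollo 30, Ember 24.
The switch changes the winner from Granite to Apollo.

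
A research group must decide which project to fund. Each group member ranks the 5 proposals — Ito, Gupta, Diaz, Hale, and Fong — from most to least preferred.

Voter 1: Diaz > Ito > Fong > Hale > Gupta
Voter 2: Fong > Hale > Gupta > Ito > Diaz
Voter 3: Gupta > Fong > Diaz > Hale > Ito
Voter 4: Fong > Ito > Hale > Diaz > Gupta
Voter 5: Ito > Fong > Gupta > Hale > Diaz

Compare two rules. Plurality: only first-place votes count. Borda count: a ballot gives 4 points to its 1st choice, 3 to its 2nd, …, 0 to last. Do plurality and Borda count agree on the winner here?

Plurality first-place counts: Ito 1, Gupta 1, Diaz 1, Hale 0, Fong 2 → Fong.
Borda totals: Ito 11, Gupta 8, Diaz 7, Hale 8, Fong 16 → Fong.
The two rules agree on Fong.

Yes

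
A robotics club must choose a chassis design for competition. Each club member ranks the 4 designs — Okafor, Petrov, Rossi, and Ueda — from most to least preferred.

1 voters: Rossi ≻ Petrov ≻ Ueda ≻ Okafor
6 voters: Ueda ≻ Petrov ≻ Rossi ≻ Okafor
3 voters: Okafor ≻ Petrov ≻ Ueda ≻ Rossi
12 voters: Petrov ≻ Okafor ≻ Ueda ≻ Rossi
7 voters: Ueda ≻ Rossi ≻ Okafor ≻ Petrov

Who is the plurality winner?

Ueda

First-place vote totals:
  Okafor: 3
  Petrov: 12
  Rossi: 1
  Ueda: 13
Ueda has the most first-place votes.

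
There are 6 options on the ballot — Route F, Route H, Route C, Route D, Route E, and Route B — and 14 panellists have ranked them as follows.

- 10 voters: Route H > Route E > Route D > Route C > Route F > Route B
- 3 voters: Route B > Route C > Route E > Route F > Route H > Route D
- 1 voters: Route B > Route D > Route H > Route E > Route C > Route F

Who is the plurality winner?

First-place vote totals:
  Route F: 0
  Route H: 10
  Route C: 0
  Route D: 0
  Route E: 0
  Route B: 4
Route H has the most first-place votes.

Route H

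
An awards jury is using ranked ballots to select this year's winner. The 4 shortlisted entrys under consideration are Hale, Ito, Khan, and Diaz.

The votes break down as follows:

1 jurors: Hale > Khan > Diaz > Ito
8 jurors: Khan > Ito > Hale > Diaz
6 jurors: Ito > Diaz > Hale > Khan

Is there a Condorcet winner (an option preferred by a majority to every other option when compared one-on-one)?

Yes

Head-to-head results (15 voters total):
Hale vs Ito: Ito wins 14–1.
Hale vs Khan: Khan wins 8–7.
Hale vs Diaz: Hale wins 9–6.
Ito vs Khan: Khan wins 9–6.
Ito vs Diaz: Ito wins 14–1.
Khan vs Diaz: Khan wins 9–6.
Khan beats each rival — Hale (8–7), Ito (9–6), Diaz (9–6) — so Khan is the Condorcet winner.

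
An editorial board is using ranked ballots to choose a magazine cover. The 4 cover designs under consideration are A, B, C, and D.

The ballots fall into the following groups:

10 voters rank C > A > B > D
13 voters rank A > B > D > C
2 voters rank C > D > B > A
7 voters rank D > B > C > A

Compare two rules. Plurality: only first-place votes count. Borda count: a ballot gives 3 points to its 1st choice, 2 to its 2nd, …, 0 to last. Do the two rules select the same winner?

Plurality first-place counts: A 13, B 0, C 12, D 7 → A.
Borda totals: A 59, B 52, C 43, D 38 → A.
The two rules agree on A.

Yes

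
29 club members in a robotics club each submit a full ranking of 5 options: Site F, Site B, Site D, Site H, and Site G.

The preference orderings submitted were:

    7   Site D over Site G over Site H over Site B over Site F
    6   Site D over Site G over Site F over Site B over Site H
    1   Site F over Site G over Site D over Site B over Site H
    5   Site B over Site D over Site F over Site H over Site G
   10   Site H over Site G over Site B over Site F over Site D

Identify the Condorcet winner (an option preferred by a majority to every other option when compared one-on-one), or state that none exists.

None — there is no Condorcet winner

Head-to-head results (29 voters total):
Site F vs Site B: Site B wins 22–7.
Site F vs Site D: Site D wins 18–11.
Site F vs Site H: Site H wins 17–12.
Site F vs Site G: Site G wins 23–6.
Site B vs Site D: Site B wins 15–14.
Site B vs Site H: Site H wins 17–12.
Site B vs Site G: Site G wins 24–5.
Site D vs Site H: Site D wins 19–10.
Site D vs Site G: Site D wins 18–11.
Site H vs Site G: Site H wins 15–14.
No candidate beats all others: Site B beats Site D beats Site H beats Site B, a majority cycle.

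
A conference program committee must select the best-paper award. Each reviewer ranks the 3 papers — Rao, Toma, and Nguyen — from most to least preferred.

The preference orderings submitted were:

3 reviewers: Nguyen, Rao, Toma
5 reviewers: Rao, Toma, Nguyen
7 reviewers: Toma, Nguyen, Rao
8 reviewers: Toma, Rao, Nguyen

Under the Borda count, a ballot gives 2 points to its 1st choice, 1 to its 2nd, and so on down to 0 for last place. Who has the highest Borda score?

Toma

Borda scores:
  Rao: 3·1 + 5·2 + 7·0 + 8·1 = 21
  Toma: 3·0 + 5·1 + 7·2 + 8·2 = 35
  Nguyen: 3·2 + 5·0 + 7·1 + 8·0 = 13
Toma has the highest total.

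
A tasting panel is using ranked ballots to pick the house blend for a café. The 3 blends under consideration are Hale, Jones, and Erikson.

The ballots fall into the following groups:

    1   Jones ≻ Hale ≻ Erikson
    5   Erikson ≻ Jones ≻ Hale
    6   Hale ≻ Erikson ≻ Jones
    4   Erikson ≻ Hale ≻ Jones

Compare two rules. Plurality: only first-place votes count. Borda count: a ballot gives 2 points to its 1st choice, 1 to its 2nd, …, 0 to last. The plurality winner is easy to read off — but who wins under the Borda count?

Erikson

Plurality first-place counts: Hale 6, Jones 1, Erikson 9 → Erikson.
Borda totals: Hale 17, Jones 7, Erikson 24 → Erikson.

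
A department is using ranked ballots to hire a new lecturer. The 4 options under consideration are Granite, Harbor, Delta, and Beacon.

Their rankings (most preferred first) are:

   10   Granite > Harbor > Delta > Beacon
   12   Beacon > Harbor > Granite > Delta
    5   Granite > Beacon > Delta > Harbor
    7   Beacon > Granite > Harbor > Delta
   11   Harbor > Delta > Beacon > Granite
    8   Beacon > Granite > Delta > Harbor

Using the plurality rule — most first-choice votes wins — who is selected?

First-place vote totals:
  Granite: 15
  Harbor: 11
  Delta: 0
  Beacon: 27
Beacon has the most first-place votes.

Beacon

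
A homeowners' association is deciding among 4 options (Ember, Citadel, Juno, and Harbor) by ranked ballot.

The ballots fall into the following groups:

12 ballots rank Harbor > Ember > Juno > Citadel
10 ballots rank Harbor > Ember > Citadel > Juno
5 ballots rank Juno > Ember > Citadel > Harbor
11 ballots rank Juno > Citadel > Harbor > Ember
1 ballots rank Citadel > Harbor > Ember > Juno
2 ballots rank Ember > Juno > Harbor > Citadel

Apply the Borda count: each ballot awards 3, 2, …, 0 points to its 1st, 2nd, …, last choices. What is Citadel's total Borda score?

Borda scores:
  Ember: 12·2 + 10·2 + 5·2 + 11·0 + 1 + 2·3 = 61
  Citadel: 12·0 + 10·1 + 5·1 + 11·2 + 3 + 2·0 = 40
  Juno: 12·1 + 10·0 + 5·3 + 11·3 + 0 + 2·2 = 64
  Harbor: 12·3 + 10·3 + 5·0 + 11·1 + 2 + 2·1 = 81

40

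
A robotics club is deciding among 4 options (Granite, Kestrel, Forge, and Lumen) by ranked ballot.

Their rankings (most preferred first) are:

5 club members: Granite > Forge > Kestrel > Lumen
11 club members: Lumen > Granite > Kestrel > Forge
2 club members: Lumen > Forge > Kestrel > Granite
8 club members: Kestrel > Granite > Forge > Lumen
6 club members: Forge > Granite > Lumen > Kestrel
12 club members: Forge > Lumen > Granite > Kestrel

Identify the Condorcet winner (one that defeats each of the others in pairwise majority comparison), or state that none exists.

Head-to-head results (44 voters total):
Granite vs Kestrel: Granite wins 34–10.
Granite vs Forge: Granite wins 24–20.
Granite vs Lumen: Lumen wins 25–19.
Kestrel vs Forge: Forge wins 25–19.
Kestrel vs Lumen: Lumen wins 31–13.
Forge vs Lumen: Forge wins 31–13.
No candidate beats all others: Granite beats Forge beats Lumen beats Granite, a majority cycle.

None — there is no Condorcet winner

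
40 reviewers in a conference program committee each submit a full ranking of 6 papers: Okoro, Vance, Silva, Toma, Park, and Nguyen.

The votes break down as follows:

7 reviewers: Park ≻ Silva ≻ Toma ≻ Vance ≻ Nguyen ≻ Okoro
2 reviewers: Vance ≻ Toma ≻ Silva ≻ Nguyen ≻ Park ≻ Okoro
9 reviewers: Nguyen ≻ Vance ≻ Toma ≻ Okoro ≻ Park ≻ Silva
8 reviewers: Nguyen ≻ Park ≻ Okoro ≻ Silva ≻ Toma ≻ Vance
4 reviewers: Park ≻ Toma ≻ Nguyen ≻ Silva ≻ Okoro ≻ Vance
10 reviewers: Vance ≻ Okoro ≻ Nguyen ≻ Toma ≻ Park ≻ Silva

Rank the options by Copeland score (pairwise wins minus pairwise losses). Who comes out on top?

Pairwise results:
  Okoro vs Vance: Vance wins 28–12.
  Okoro vs Silva: Okoro wins 27–13.
  Okoro vs Toma: Toma wins 22–18.
  Okoro vs Park: Park wins 21–19.
  Okoro vs Nguyen: Nguyen wins 30–10.
  Vance vs Silva: Vance wins 21–19.
  Vance vs Toma: Vance wins 21–19.
  Vance vs Park: Vance wins 21–19.
  Vance vs Nguyen: Nguyen wins 21–19.
  Silva vs Toma: Toma wins 25–15.
  Silva vs Park: Park wins 38–2.
  Silva vs Nguyen: Nguyen wins 31–9.
  Toma vs Park: Toma wins 21–19.
  Toma vs Nguyen: Nguyen wins 27–13.
  Park vs Nguyen: Nguyen wins 29–11.
Copeland scores (wins − losses):
  Okoro: 1 − 4 = -3
  Vance: 4 − 1 = 3
  Silva: 0 − 5 = -5
  Toma: 3 − 2 = 1
  Park: 2 − 3 = -1
  Nguyen: 5 − 0 = 5
Nguyen has the best Copeland score.

Nguyen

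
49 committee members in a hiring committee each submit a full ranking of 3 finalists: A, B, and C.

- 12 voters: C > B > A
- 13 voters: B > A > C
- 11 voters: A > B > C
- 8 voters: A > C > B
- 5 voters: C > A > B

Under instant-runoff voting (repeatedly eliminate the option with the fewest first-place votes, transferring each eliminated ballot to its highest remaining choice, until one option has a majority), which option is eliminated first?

Round 1: A 19, C 17, B 13. B has the fewest and is eliminated.
Round 2: A 32, C 17. A has a majority.

B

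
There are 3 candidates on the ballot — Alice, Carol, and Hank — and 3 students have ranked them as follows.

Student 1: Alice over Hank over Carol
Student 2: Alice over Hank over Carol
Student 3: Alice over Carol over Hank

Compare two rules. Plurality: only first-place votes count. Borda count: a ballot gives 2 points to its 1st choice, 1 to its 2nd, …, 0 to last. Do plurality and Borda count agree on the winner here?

Plurality first-place counts: Alice 3, Carol 0, Hank 0 → Alice.
Borda totals: Alice 6, Carol 1, Hank 2 → Alice.
The two rules agree on Alice.

Yes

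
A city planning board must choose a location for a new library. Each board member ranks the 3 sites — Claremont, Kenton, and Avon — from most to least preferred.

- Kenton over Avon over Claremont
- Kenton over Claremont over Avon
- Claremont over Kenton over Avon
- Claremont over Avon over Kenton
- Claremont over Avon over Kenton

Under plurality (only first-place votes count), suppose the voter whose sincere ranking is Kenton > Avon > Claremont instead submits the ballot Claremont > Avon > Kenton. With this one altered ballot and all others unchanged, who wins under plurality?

First-place totals with the altered ballot: Claremont 4, Kenton 1, Avon 0.
The winner is unchanged: still Claremont.

Claremont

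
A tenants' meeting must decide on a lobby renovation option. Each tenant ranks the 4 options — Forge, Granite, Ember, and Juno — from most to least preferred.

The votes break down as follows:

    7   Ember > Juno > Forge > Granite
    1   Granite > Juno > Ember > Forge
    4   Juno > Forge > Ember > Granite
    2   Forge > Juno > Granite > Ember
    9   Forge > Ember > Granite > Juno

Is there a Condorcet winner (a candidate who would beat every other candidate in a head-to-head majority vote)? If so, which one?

Head-to-head results (23 voters total):
Forge vs Granite: Forge wins 22–1.
Forge vs Ember: Forge wins 15–8.
Forge vs Juno: Juno wins 12–11.
Granite vs Ember: Ember wins 20–3.
Granite vs Juno: Juno wins 13–10.
Ember vs Juno: Ember wins 16–7.
No candidate beats all others: Forge beats Ember beats Juno beats Forge, a majority cycle.

No Condorcet winner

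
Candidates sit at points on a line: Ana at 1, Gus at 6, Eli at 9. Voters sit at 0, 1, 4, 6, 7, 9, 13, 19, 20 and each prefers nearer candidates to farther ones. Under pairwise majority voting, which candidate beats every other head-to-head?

Gus

With single-peaked preferences on a line, the Condorcet winner is the candidate closest to the median voter.
The median voter (position 7) is closest to Gus at 6.
Check: Gus vs Ana — voters closer to Gus: 7 of 9.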